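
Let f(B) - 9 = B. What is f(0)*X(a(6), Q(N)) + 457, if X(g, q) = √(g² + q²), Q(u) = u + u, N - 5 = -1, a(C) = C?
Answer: 547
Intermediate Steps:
N = 4 (N = 5 - 1 = 4)
Q(u) = 2*u
f(B) = 9 + B
f(0)*X(a(6), Q(N)) + 457 = (9 + 0)*√(6² + (2*4)²) + 457 = 9*√(36 + 8²) + 457 = 9*√(36 + 64) + 457 = 9*√100 + 457 = 9*10 + 457 = 90 + 457 = 547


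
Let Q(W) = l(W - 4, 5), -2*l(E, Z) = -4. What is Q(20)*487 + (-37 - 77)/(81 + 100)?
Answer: 176180/181 ≈ 973.37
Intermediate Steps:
l(E, Z) = 2 (l(E, Z) = -½*(-4) = 2)
Q(W) = 2
Q(20)*487 + (-37 - 77)/(81 + 100) = 2*487 + (-37 - 77)/(81 + 100) = 974 - 114/181 = 176180/181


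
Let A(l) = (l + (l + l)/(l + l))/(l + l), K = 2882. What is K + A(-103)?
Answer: 296897/103 ≈ 2882.5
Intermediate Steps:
A(l) = (1 + l)/(2*l) (A(l) = (l + (2*l)/((2*l)))/((2*l)) = (l + (2*l)*(1/(2*l)))*(1/(2*l)) = (l + 1)*(1/(2*l)) = (1 + l)*(1/(2*l)) = (1 + l)/(2*l))
K + A(-103) = 2882 + (½)*(1 - 103)/(-103) = 2882 + (½)*(-1/103)*(-102) = 2882 + 51/103 = 296897/103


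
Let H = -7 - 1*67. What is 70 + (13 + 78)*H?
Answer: -6664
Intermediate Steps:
H = -74 (H = -7 - 67 = -74)
70 + (13 + 78)*H = 70 + (13 + 78)*(-74) = 70 + 91*(-74) = 70 - 6734 = -6664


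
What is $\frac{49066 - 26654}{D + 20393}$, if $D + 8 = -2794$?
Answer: $\frac{22412}{17591} \approx 1.2741$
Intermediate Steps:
$D = -2802$ ($D = -8 - 2794 = -2802$)
$\frac{49066 - 26654}{D + 20393} = \frac{49066 - 26654}{-2802 + 20393} = \frac{22412}{17591}$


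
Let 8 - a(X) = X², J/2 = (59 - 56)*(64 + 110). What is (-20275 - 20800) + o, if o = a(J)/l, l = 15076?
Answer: -155084157/3769 ≈ -41147.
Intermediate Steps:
J = 1044 (J = 2*((59 - 56)*(64 + 110)) = 2*(3*174) = 2*522 = 1044)
a(X) = 8 - X²
o = -272482/3769 (o = (8 - 1*1044²)/15076 = (8 - 1*1089936)*(1/15076) = (8 - 1089936)*(1/15076) = -1089928*1/15076 = -272482/3769 ≈ -72.296)
(-20275 - 20800) + o = (-20275 - 20800) - 272482/3769 = -41075 - 272482/3769 = -155084157/3769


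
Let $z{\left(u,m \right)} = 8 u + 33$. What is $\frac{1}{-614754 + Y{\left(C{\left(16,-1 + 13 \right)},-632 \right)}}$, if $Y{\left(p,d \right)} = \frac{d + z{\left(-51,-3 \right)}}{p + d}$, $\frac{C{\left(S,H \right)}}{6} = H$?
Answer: $- \frac{560}{344261233} \approx -1.6267 \cdot 10^{-6}$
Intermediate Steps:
$C{\left(S,H \right)} = 6 H$
$z{\left(u,m \right)} = 33 + 8 u$
$Y{\left(p,d \right)} = \frac{-375 + d}{d + p}$ ($Y{\left(p,d \right)} = \frac{d + \left(33 + 8 \left(-51\right)\right)}{p + d} = \frac{d + \left(33 - 408\right)}{d + p} = \frac{d - 375}{d + p} = \frac{-375 + d}{d + p}$)
$\frac{1}{-614754 + Y{\left(C{\left(16,-1 + 13 \right)},-632 \right)}} = \frac{1}{-614754 + \frac{-375 - 632}{-632 + 6 \left(-1 + 13\right)}} = \frac{1}{-614754 + \frac{1}{-632 + 6 \cdot 12} \left(-1007\right)} = \frac{1}{-614754 + \frac{1}{-632 + 72} \left(-1007\right)} = \frac{1}{-614754 + \frac{1}{-560} \left(-1007\right)} = \frac{1}{-614754 - - \frac{1007}{560}} = \frac{1}{-614754 + \frac{1007}{560}} = \frac{1}{- \frac{344261233}{560}} = - \frac{560}{344261233}$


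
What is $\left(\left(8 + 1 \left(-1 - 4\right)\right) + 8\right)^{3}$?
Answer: $1331$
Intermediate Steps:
$\left(\left(8 + 1 \left(-1 - 4\right)\right) + 8\right)^{3} = \left(\left(8 + 1 \left(-5\right)\right) + 8\right)^{3} = \left(\left(8 - 5\right) + 8\right)^{3} = \left(3 + 8\right)^{3} = 11^{3} = 1331$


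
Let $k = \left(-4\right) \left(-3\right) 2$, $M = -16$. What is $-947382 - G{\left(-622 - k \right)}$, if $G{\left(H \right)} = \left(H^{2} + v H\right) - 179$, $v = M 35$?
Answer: $-1726279$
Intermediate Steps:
$k = 24$ ($k = 12 \cdot 2 = 24$)
$v = -560$ ($v = \left(-16\right) 35 = -560$)
$G{\left(H \right)} = -179 + H^{2} - 560 H$ ($G{\left(H \right)} = \left(H^{2} - 560 H\right) - 179 = -179 + H^{2} - 560 H$)
$-947382 - G{\left(-622 - k \right)} = -947382 - \left(-179 + \left(-622 - 24\right)^{2} - 560 \left(-622 - 24\right)\right) = -947382 - \left(-179 + \left(-646\right)^{2} - -361760\right) = -947382 - \left(-179 + 417316 + 361760\right) = -947382 - 778897 = -1726279$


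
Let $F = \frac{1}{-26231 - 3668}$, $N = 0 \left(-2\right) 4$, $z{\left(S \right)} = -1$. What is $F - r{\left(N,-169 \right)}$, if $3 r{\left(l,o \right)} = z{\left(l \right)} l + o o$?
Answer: $- \frac{853945342}{89697} \approx -9520.3$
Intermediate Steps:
$N = 0$ ($N = 0 \cdot 4 = 0$)
$F = - \frac{1}{29899}$ ($F = \frac{1}{-29899} = - \frac{1}{29899} \approx -3.3446 \cdot 10^{-5}$)
$r{\left(l,o \right)} = - \frac{l}{3} + \frac{o^{2}}{3}$ ($r{\left(l,o \right)} = \frac{- l + o o}{3} = \frac{- l + o^{2}}{3} = \frac{o^{2} - l}{3} = - \frac{l}{3} + \frac{o^{2}}{3}$)
$F - r{\left(N,-169 \right)} = - \frac{1}{29899} - \left(\left(- \frac{1}{3}\right) 0 + \frac{\left(-169\right)^{2}}{3}\right) = - \frac{1}{29899} - \left(0 + \frac{1}{3} \cdot 28561\right) = - \frac{1}{29899} - \left(0 + \frac{28561}{3}\right) = - \frac{1}{29899} - \frac{28561}{3} = - \frac{853945342}{89697}$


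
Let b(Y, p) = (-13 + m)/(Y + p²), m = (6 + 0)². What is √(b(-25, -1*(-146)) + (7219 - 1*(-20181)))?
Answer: √12420603549093/21291 ≈ 165.53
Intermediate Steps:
m = 36 (m = 6² = 36)
b(Y, p) = 23/(Y + p²) (b(Y, p) = (-13 + 36)/(Y + p²) = 23/(Y + p²))
√(b(-25, -1*(-146)) + (7219 - 1*(-20181))) = √(23/(-25 + (-1*(-146))²) + (7219 - 1*(-20181))) = √(23/(-25 + 146²) + (7219 + 20181)) = √(23/(-25 + 21316) + 27400) = √(23/21291 + 27400) = √(583373423/21291) = √12420603549093/21291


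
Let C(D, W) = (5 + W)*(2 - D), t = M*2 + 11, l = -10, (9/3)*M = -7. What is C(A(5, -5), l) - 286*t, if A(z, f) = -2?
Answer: -5494/3 ≈ -1831.3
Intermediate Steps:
M = -7/3 (M = (⅓)*(-7) = -7/3 ≈ -2.3333)
t = 19/3 (t = -7/3*2 + 11 = -14/3 + 11 = 19/3 ≈ 6.3333)
C(D, W) = (2 - D)*(5 + W)
C(A(5, -5), l) - 286*t = (10 - 5*(-2) + 2*(-10) - 1*(-2)*(-10)) - 286*19/3 = (10 + 10 - 20 - 20) - 5434/3 = -20 - 5434/3 = -5494/3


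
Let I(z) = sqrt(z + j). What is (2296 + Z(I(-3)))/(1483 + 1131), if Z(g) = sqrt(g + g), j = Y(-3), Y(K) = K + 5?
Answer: 2297/2614 + I/2614 ≈ 0.87873 + 0.00038256*I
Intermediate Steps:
Y(K) = 5 + K
j = 2 (j = 5 - 3 = 2)
I(z) = sqrt(2 + z) (I(z) = sqrt(z + 2) = sqrt(2 + z))
Z(g) = sqrt(2)*sqrt(g) (Z(g) = sqrt(2*g) = sqrt(2)*sqrt(g))
(2296 + Z(I(-3)))/(1483 + 1131) = (2296 + sqrt(2)*sqrt(sqrt(2 - 3)))/(1483 + 1131) = (2296 + sqrt(2)*sqrt(sqrt(-1)))/2614 = (2296 + sqrt(2)*sqrt(I))*(1/2614) = 1148/1307 + sqrt(2)*sqrt(I)/2614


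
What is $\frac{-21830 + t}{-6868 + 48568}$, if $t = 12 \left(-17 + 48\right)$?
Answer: $- \frac{10729}{20850} \approx -0.51458$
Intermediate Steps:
$t = 372$ ($t = 12 \cdot 31 = 372$)
$\frac{-21830 + t}{-6868 + 48568} = \frac{-21830 + 372}{-6868 + 48568} = - \frac{21458}{41700} = \left(-21458\right) \frac{1}{41700} = - \frac{10729}{20850}$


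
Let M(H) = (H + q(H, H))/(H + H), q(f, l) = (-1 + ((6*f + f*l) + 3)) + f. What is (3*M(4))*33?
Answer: 2475/4 ≈ 618.75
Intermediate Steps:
q(f, l) = 2 + 7*f + f*l (q(f, l) = (-1 + (3 + 6*f + f*l)) + f = (2 + 6*f + f*l) + f = 2 + 7*f + f*l)
M(H) = (2 + H² + 8*H)/(2*H) (M(H) = (H + (2 + 7*H + H*H))/(H + H) = (H + (2 + 7*H + H²))/((2*H)) = (H + (2 + H² + 7*H))*(1/(2*H)) = (2 + H² + 8*H)*(1/(2*H)) = (2 + H² + 8*H)/(2*H))
(3*M(4))*33 = (3*(4 + 1/4 + (½)*4))*33 = (3*(4 + ¼ + 2))*33 = (3*(25/4))*33 = (75/4)*33 = 2475/4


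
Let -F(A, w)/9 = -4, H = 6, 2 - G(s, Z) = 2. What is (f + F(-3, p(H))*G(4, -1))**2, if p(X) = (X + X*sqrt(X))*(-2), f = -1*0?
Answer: 0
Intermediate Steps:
G(s, Z) = 0 (G(s, Z) = 2 - 1*2 = 2 - 2 = 0)
f = 0
p(X) = -2*X - 2*X**(3/2) (p(X) = (X + X**(3/2))*(-2) = -2*X - 2*X**(3/2))
F(A, w) = 36 (F(A, w) = -9*(-4) = 36)
(f + F(-3, p(H))*G(4, -1))**2 = (0 + 36*0)**2 = (0 + 0)**2 = 0**2 = 0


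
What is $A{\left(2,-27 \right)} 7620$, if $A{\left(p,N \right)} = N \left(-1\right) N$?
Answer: $-5554980$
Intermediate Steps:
$A{\left(p,N \right)} = - N^{2}$ ($A{\left(p,N \right)} = - N N = - N^{2}$)
$A{\left(2,-27 \right)} 7620 = - \left(-27\right)^{2} \cdot 7620 = \left(-1\right) 729 \cdot 7620 = \left(-729\right) 7620 = -5554980$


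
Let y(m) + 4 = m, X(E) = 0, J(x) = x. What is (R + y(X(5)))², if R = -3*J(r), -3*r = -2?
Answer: 36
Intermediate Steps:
r = ⅔ (r = -⅓*(-2) = ⅔ ≈ 0.66667)
y(m) = -4 + m
R = -2 (R = -3*⅔ = -2)
(R + y(X(5)))² = (-2 + (-4 + 0))² = (-2 - 4)² = (-6)² = 36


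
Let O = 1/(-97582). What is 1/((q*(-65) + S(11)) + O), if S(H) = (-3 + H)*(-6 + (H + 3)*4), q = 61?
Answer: -97582/347879831 ≈ -0.00028051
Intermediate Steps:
S(H) = (-3 + H)*(6 + 4*H) (S(H) = (-3 + H)*(-6 + (3 + H)*4) = (-3 + H)*(-6 + (12 + 4*H)) = (-3 + H)*(6 + 4*H))
O = -1/97582 ≈ -1.0248e-5
1/((q*(-65) + S(11)) + O) = 1/((61*(-65) + (-18 - 6*11 + 4*11**2)) - 1/97582) = 1/((-3965 + (-18 - 66 + 4*121)) - 1/97582) = 1/((-3965 + (-18 - 66 + 484)) - 1/97582) = 1/((-3965 + 400) - 1/97582) = 1/(-3565 - 1/97582) = 1/(-347879831/97582) = -97582/347879831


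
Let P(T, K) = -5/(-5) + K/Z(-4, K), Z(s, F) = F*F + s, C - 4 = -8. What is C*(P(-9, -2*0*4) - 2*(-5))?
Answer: -44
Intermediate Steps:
C = -4 (C = 4 - 8 = -4)
Z(s, F) = s + F**2 (Z(s, F) = F**2 + s = s + F**2)
P(T, K) = 1 + K/(-4 + K**2) (P(T, K) = -5/(-5) + K/(-4 + K**2) = -5*(-1/5) + K/(-4 + K**2) = 1 + K/(-4 + K**2))
C*(P(-9, -2*0*4) - 2*(-5)) = -4*((-4 - 2*0*4 + (-2*0*4)**2)/(-4 + (-2*0*4)**2) - 2*(-5)) = -4*((-4 + 0*4 + (0*4)**2)/(-4 + (0*4)**2) + 10) = -4*((-4 + 0 + 0**2)/(-4 + 0**2) + 10) = -4*((-4 + 0 + 0)/(-4 + 0) + 10) = -4*(-4/(-4) + 10) = -4*(-1/4*(-4) + 10) = -4*(1 + 10) = -4*11 = -44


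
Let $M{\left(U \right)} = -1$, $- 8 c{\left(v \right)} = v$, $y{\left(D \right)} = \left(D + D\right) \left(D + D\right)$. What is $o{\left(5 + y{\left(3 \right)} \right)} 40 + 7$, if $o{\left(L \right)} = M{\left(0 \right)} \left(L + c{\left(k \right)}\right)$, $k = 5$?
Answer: $-1608$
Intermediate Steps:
$y{\left(D \right)} = 4 D^{2}$ ($y{\left(D \right)} = 2 D 2 D = 4 D^{2}$)
$c{\left(v \right)} = - \frac{v}{8}$
$o{\left(L \right)} = \frac{5}{8} - L$ ($o{\left(L \right)} = - (L - \frac{5}{8}) = - (- \frac{5}{8} + L) = \frac{5}{8} - L$)
$o{\left(5 + y{\left(3 \right)} \right)} 40 + 7 = \left(\frac{5}{8} - \left(5 + 4 \cdot 3^{2}\right)\right) 40 + 7 = \left(\frac{5}{8} - \left(5 + 4 \cdot 9\right)\right) 40 + 7 = \left(\frac{5}{8} - \left(5 + 36\right)\right) 40 + 7 = \left(\frac{5}{8} - 41\right) 40 + 7 = \left(- \frac{323}{8}\right) 40 + 7 = -1615 + 7 = -1608$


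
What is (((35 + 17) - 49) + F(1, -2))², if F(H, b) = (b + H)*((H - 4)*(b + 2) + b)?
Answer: 25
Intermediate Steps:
F(H, b) = (H + b)*(b + (-4 + H)*(2 + b)) (F(H, b) = (H + b)*((-4 + H)*(2 + b) + b) = (H + b)*(b + (-4 + H)*(2 + b)))
(((35 + 17) - 49) + F(1, -2))² = (((35 + 17) - 49) + (-8*1 - 8*(-2) - 3*(-2)² + 2*1² + 1*(-2)² - 2*1² - 1*1*(-2)))² = ((52 - 49) + (-8 + 16 - 3*4 + 2*1 + 1*4 - 2*1 + 2))² = (3 + (-8 + 16 - 12 + 2 + 4 - 2 + 2))² = (3 + 2)² = 5² = 25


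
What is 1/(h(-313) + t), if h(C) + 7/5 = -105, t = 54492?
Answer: 5/271928 ≈ 1.8387e-5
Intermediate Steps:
h(C) = -532/5 (h(C) = -7/5 - 105 = -532/5)
1/(h(-313) + t) = 1/(-532/5 + 54492) = 1/(271928/5) = 5/271928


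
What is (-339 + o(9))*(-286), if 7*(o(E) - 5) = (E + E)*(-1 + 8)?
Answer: 90376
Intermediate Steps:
o(E) = 5 + 2*E (o(E) = 5 + ((E + E)*(-1 + 8))/7 = 5 + ((2*E)*7)/7 = 5 + (14*E)/7 = 5 + 2*E)
(-339 + o(9))*(-286) = (-339 + (5 + 2*9))*(-286) = (-339 + (5 + 18))*(-286) = (-339 + 23)*(-286) = -316*(-286) = 90376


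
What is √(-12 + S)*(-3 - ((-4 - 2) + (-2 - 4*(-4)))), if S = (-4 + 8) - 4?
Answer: -22*I*√3 ≈ -38.105*I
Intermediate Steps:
S = 0 (S = 4 - 4 = 0)
√(-12 + S)*(-3 - ((-4 - 2) + (-2 - 4*(-4)))) = √(-12 + 0)*(-3 - ((-4 - 2) + (-2 - 4*(-4)))) = √(-12)*(-3 - (-6 + (-2 + 16))) = (2*I*√3)*(-3 - (-6 + 14)) = (2*I*√3)*(-3 - 1*8) = (2*I*√3)*(-3 - 8) = (2*I*√3)*(-11) = -22*I*√3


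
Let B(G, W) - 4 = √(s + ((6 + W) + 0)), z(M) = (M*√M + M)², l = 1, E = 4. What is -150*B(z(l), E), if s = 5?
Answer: -600 - 150*√15 ≈ -1180.9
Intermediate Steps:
z(M) = (M + M^(3/2))² (z(M) = (M^(3/2) + M)² = (M + M^(3/2))²)
B(G, W) = 4 + √(11 + W) (B(G, W) = 4 + √(5 + ((6 + W) + 0)) = 4 + √(5 + (6 + W)) = 4 + √(11 + W))
-150*B(z(l), E) = -150*(4 + √(11 + 4)) = -150*(4 + √15) = -600 - 150*√15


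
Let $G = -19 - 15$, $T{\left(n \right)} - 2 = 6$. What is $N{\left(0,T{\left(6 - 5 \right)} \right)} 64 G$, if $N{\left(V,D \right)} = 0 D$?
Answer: $0$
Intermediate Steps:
$T{\left(n \right)} = 8$ ($T{\left(n \right)} = 2 + 6 = 8$)
$N{\left(V,D \right)} = 0$
$G = -34$
$N{\left(0,T{\left(6 - 5 \right)} \right)} 64 G = 0 \cdot 64 \left(-34\right) = 0 \left(-34\right) = 0$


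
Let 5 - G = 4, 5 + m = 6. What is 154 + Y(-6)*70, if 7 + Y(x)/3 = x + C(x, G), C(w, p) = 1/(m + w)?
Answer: -2618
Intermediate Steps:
m = 1 (m = -5 + 6 = 1)
G = 1 (G = 5 - 1*4 = 5 - 4 = 1)
C(w, p) = 1/(1 + w)
Y(x) = -21 + 3*x + 3/(1 + x) (Y(x) = -21 + 3*(x + 1/(1 + x)) = -21 + (3*x + 3/(1 + x)) = -21 + 3*x + 3/(1 + x))
154 + Y(-6)*70 = 154 + (3*(1 + (1 - 6)*(-7 - 6))/(1 - 6))*70 = 154 + (3*(1 - 5*(-13))/(-5))*70 = 154 + (3*(-⅕)*(1 + 65))*70 = 154 + (3*(-⅕)*66)*70 = 154 - 198/5*70 = 154 - 2772 = -2618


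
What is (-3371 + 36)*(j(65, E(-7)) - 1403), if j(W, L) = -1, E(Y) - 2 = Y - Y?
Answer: 4682340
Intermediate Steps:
E(Y) = 2 (E(Y) = 2 + (Y - Y) = 2 + 0 = 2)
(-3371 + 36)*(j(65, E(-7)) - 1403) = (-3371 + 36)*(-1 - 1403) = -3335*(-1404) = 4682340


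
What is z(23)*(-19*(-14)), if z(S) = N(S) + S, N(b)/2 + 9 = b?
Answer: 13566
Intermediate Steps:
N(b) = -18 + 2*b
z(S) = -18 + 3*S (z(S) = (-18 + 2*S) + S = -18 + 3*S)
z(23)*(-19*(-14)) = (-18 + 3*23)*(-19*(-14)) = (-18 + 69)*266 = 51*266 = 13566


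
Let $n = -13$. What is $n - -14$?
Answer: $1$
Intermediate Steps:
$n - -14 = -13 - -14 = -13 + 14 = 1$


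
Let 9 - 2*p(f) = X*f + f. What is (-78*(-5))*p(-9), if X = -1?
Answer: 1755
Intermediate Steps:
p(f) = 9/2 (p(f) = 9/2 - (-f + f)/2 = 9/2 - ½*0 = 9/2 + 0 = 9/2)
(-78*(-5))*p(-9) = -78*(-5)*(9/2) = 390*(9/2) = 1755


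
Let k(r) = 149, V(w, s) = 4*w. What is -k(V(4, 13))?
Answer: -149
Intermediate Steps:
-k(V(4, 13)) = -1*149 = -149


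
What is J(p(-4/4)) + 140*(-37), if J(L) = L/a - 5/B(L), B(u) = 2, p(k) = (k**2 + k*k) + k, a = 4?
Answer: -20729/4 ≈ -5182.3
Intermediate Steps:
p(k) = k + 2*k**2 (p(k) = (k**2 + k**2) + k = 2*k**2 + k = k + 2*k**2)
J(L) = -5/2 + L/4 (J(L) = L/4 - 5/2 = -5/2 + L/4)
J(p(-4/4)) + 140*(-37) = (-5/2 + ((-4/4)*(1 + 2*(-4/4)))/4) + 140*(-37) = (-5/2 + ((-4*1/4)*(1 + 2*(-4*1/4)))/4) - 5180 = (-5/2 + (-(1 + 2*(-1)))/4) - 5180 = (-5/2 + (-(1 - 2))/4) - 5180 = (-5/2 + (-1*(-1))/4) - 5180 = (-5/2 + (1/4)*1) - 5180 = (-5/2 + 1/4) - 5180 = -9/4 - 5180 = -20729/4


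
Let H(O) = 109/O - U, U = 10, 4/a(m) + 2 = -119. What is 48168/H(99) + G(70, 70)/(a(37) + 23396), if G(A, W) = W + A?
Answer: -482127236723/89072624 ≈ -5412.7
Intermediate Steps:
a(m) = -4/121 (a(m) = 4/(-2 - 119) = 4/(-121) = 4*(-1/121) = -4/121)
G(A, W) = A + W
H(O) = -10 + 109/O (H(O) = 109/O - 1*10 = 109/O - 10 = -10 + 109/O)
48168/H(99) + G(70, 70)/(a(37) + 23396) = 48168/(-10 + 109/99) + (70 + 70)/(-4/121 + 23396) = 48168/(-10 + 109*(1/99)) + 140/(2830912/121) = 48168/(-10 + 109/99) + 140*(121/2830912) = 48168/(-881/99) + 605/101104 = 48168*(-99/881) + 605/101104 = -4768632/881 + 605/101104 = -482127236723/89072624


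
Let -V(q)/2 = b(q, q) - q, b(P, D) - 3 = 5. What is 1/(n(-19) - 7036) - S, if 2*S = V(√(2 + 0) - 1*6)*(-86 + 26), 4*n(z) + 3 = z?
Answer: -11829722/14083 + 60*√2 ≈ -755.15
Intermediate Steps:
n(z) = -¾ + z/4
b(P, D) = 8 (b(P, D) = 3 + 5 = 8)
V(q) = -16 + 2*q (V(q) = -2*(8 - q) = -16 + 2*q)
S = 840 - 60*√2 (S = ((-16 + 2*(√(2 + 0) - 1*6))*(-86 + 26))/2 = ((-16 + 2*(√2 - 6))*(-60))/2 = ((-16 + 2*(-6 + √2))*(-60))/2 = ((-16 + (-12 + 2*√2))*(-60))/2 = ((-28 + 2*√2)*(-60))/2 = (1680 - 120*√2)/2 = 840 - 60*√2 ≈ 755.15)
1/(n(-19) - 7036) - S = 1/((-¾ + (¼)*(-19)) - 7036) - (840 - 60*√2) = 1/((-¾ - 19/4) - 7036) + (-840 + 60*√2) = 1/(-11/2 - 7036) + (-840 + 60*√2) = 1/(-14083/2) + (-840 + 60*√2) = -2/14083 + (-840 + 60*√2) = -11829722/14083 + 60*√2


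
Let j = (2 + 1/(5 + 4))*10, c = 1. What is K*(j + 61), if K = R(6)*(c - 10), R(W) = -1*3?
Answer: 2217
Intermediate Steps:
R(W) = -3
K = 27 (K = -3*(1 - 10) = -3*(-9) = 27)
j = 190/9 (j = (2 + 1/9)*10 = (2 + ⅑)*10 = (19/9)*10 = 190/9 ≈ 21.111)
K*(j + 61) = 27*(190/9 + 61) = 27*(739/9) = 2217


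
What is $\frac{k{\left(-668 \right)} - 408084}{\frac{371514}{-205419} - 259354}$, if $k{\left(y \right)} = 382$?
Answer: $\frac{13958289523}{8879435140} \approx 1.572$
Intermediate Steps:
$\frac{k{\left(-668 \right)} - 408084}{\frac{371514}{-205419} - 259354} = \frac{382 - 408084}{\frac{371514}{-205419} - 259354} = - \frac{407702}{371514 \left(- \frac{1}{205419}\right) - 259354} = - \frac{407702}{- \frac{123838}{68473} - 259354} = - \frac{407702}{- \frac{17758870280}{68473}} = \left(-407702\right) \left(- \frac{68473}{17758870280}\right) = \frac{13958289523}{8879435140}$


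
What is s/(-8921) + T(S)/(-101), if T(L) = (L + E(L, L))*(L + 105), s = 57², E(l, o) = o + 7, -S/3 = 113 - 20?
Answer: -855620103/901021 ≈ -949.61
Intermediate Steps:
S = -279 (S = -3*(113 - 20) = -3*93 = -279)
E(l, o) = 7 + o
s = 3249
T(L) = (7 + 2*L)*(105 + L) (T(L) = (L + (7 + L))*(L + 105) = (7 + 2*L)*(105 + L))
s/(-8921) + T(S)/(-101) = 3249/(-8921) + (735 + 2*(-279)² + 217*(-279))/(-101) = 3249*(-1/8921) + (735 + 2*77841 - 60543)*(-1/101) = -3249/8921 + (735 + 155682 - 60543)*(-1/101) = -3249/8921 + 95874*(-1/101) = -3249/8921 - 95874/101 = -855620103/901021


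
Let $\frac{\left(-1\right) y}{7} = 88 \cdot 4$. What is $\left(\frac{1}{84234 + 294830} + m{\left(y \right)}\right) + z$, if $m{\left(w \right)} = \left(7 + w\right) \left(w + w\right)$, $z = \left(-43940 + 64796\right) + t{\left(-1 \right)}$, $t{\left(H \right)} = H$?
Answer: $\frac{4597648681865}{379064} \approx 1.2129 \cdot 10^{7}$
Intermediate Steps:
$y = -2464$ ($y = - 7 \cdot 88 \cdot 4 = \left(-7\right) 352 = -2464$)
$z = 20855$ ($z = \left(-43940 + 64796\right) - 1 = 20856 - 1 = 20855$)
$m{\left(w \right)} = 2 w \left(7 + w\right)$ ($m{\left(w \right)} = \left(7 + w\right) 2 w = 2 w \left(7 + w\right)$)
$\left(\frac{1}{84234 + 294830} + m{\left(y \right)}\right) + z = \left(\frac{1}{84234 + 294830} + 2 \left(-2464\right) \left(7 - 2464\right)\right) + 20855 = \left(\frac{1}{379064} + 2 \left(-2464\right) \left(-2457\right)\right) + 20855 = \left(\frac{1}{379064} + 12108096\right) + 20855 = \frac{4589743302145}{379064} + 20855 = \frac{4597648681865}{379064}$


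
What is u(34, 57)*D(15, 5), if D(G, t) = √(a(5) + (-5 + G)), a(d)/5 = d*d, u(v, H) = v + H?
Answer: 273*√15 ≈ 1057.3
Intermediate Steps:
u(v, H) = H + v
a(d) = 5*d² (a(d) = 5*(d*d) = 5*d²)
D(G, t) = √(120 + G) (D(G, t) = √(5*5² + (-5 + G)) = √(5*25 + (-5 + G)) = √(125 + (-5 + G)) = √(120 + G))
u(34, 57)*D(15, 5) = (57 + 34)*√(120 + 15) = 91*√135 = 91*(3*√15) = 273*√15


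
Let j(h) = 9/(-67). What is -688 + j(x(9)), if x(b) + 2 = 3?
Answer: -46105/67 ≈ -688.13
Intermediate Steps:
x(b) = 1 (x(b) = -2 + 3 = 1)
j(h) = -9/67 (j(h) = 9*(-1/67) = -9/67)
-688 + j(x(9)) = -688 - 9/67 = -46105/67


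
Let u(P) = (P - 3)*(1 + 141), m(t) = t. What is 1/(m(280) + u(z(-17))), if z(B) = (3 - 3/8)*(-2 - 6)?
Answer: -1/3128 ≈ -0.00031969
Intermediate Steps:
z(B) = -21 (z(B) = (3 - 3*1/8)*(-8) = (3 - 3/8)*(-8) = (21/8)*(-8) = -21)
u(P) = -426 + 142*P (u(P) = (-3 + P)*142 = -426 + 142*P)
1/(m(280) + u(z(-17))) = 1/(280 + (-426 + 142*(-21))) = 1/(280 + (-426 - 2982)) = 1/(280 - 3408) = 1/(-3128) = -1/3128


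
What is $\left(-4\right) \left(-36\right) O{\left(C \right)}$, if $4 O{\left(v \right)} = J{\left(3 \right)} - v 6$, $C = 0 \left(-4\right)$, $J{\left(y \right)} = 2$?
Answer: $72$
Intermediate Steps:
$C = 0$
$O{\left(v \right)} = \frac{1}{2} - \frac{3 v}{2}$ ($O{\left(v \right)} = \frac{2 - v 6}{4} = \frac{2 - 6 v}{4} = \frac{1}{2} - \frac{3 v}{2}$)
$\left(-4\right) \left(-36\right) O{\left(C \right)} = \left(-4\right) \left(-36\right) \left(\frac{1}{2} - 0\right) = 144 \left(\frac{1}{2} + 0\right) = 144 \cdot \frac{1}{2} = 72$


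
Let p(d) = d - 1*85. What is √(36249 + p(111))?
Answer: 5*√1451 ≈ 190.46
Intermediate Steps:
p(d) = -85 + d (p(d) = d - 85 = -85 + d)
√(36249 + p(111)) = √(36249 + (-85 + 111)) = √(36249 + 26) = √36275 = 5*√1451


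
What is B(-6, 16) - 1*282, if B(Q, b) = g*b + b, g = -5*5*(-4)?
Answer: 1334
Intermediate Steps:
g = 100 (g = -25*(-4) = 100)
B(Q, b) = 101*b (B(Q, b) = 100*b + b = 101*b)
B(-6, 16) - 1*282 = 101*16 - 1*282 = 1616 - 282 = 1334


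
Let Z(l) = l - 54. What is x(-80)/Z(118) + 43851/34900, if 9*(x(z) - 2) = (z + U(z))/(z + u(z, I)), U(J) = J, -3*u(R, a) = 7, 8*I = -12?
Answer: 267111953/206887200 ≈ 1.2911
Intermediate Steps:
I = -3/2 (I = (1/8)*(-12) = -3/2 ≈ -1.5000)
Z(l) = -54 + l
u(R, a) = -7/3 (u(R, a) = -1/3*7 = -7/3)
x(z) = 2 + 2*z/(9*(-7/3 + z)) (x(z) = 2 + ((z + z)/(z - 7/3))/9 = 2 + ((2*z)/(-7/3 + z))/9 = 2 + (2*z/(-7/3 + z))/9 = 2 + 2*z/(9*(-7/3 + z)))
x(-80)/Z(118) + 43851/34900 = (2*(-21 + 10*(-80))/(3*(-7 + 3*(-80))))/(-54 + 118) + 43851/34900 = (2*(-21 - 800)/(3*(-7 - 240)))/64 + 43851*(1/34900) = ((2/3)*(-821)/(-247))*(1/64) + 43851/34900 = ((2/3)*(-1/247)*(-821))*(1/64) + 43851/34900 = (1642/741)*(1/64) + 43851/34900 = 821/23712 + 43851/34900 = 267111953/206887200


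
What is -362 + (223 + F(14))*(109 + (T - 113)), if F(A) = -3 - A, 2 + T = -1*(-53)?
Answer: 9320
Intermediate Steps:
T = 51 (T = -2 - 1*(-53) = -2 + 53 = 51)
-362 + (223 + F(14))*(109 + (T - 113)) = -362 + (223 + (-3 - 1*14))*(109 + (51 - 113)) = -362 + (223 + (-3 - 14))*(109 - 62) = -362 + (223 - 17)*47 = -362 + 206*47 = -362 + 9682 = 9320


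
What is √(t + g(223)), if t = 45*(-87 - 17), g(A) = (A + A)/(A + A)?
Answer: I*√4679 ≈ 68.403*I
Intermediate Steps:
g(A) = 1 (g(A) = (2*A)/((2*A)) = (2*A)*(1/(2*A)) = 1)
t = -4680 (t = 45*(-104) = -4680)
√(t + g(223)) = √(-4680 + 1) = √(-4679) = I*√4679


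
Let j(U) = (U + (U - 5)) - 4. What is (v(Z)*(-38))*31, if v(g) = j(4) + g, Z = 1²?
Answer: 0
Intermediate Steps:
j(U) = -9 + 2*U (j(U) = (U + (-5 + U)) - 4 = (-5 + 2*U) - 4 = -9 + 2*U)
Z = 1
v(g) = -1 + g (v(g) = (-9 + 2*4) + g = (-9 + 8) + g = -1 + g)
(v(Z)*(-38))*31 = ((-1 + 1)*(-38))*31 = (0*(-38))*31 = 0*31 = 0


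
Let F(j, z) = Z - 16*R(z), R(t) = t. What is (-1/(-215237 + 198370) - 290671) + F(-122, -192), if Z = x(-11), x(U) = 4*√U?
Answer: -4850932332/16867 + 4*I*√11 ≈ -2.876e+5 + 13.266*I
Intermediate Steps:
Z = 4*I*√11 (Z = 4*√(-11) = 4*(I*√11) = 4*I*√11 ≈ 13.266*I)
F(j, z) = -16*z + 4*I*√11 (F(j, z) = 4*I*√11 - 16*z = -16*z + 4*I*√11)
(-1/(-215237 + 198370) - 290671) + F(-122, -192) = (-1/(-215237 + 198370) - 290671) + (-16*(-192) + 4*I*√11) = (-1/(-16867) - 290671) + (3072 + 4*I*√11) = (-1*(-1/16867) - 290671) + (3072 + 4*I*√11) = (1/16867 - 290671) + (3072 + 4*I*√11) = -4902747756/16867 + (3072 + 4*I*√11) = -4850932332/16867 + 4*I*√11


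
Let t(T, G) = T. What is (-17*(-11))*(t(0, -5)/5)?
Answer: 0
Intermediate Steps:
(-17*(-11))*(t(0, -5)/5) = (-17*(-11))*(0/5) = 187*(0*(1/5)) = 187*0 = 0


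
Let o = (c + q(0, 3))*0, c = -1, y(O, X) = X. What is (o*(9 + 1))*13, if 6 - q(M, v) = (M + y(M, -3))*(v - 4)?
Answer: 0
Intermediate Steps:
q(M, v) = 6 - (-4 + v)*(-3 + M) (q(M, v) = 6 - (M - 3)*(v - 4) = 6 - (-3 + M)*(-4 + v) = 6 - (-4 + v)*(-3 + M))
o = 0 (o = (-1 + (-6 + 3*3 + 4*0 - 1*0*3))*0 = (-1 + (-6 + 9 + 0 + 0))*0 = (-1 + 3)*0 = 2*0 = 0)
(o*(9 + 1))*13 = (0*(9 + 1))*13 = (0*10)*13 = 0*13 = 0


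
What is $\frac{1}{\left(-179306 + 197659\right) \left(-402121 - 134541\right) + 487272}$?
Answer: $- \frac{1}{9848870414} \approx -1.0153 \cdot 10^{-10}$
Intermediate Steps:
$\frac{1}{\left(-179306 + 197659\right) \left(-402121 - 134541\right) + 487272} = \frac{1}{18353 \left(-536662\right) + 487272} = \frac{1}{-9849357686 + 487272} = \frac{1}{-9848870414} = - \frac{1}{9848870414}$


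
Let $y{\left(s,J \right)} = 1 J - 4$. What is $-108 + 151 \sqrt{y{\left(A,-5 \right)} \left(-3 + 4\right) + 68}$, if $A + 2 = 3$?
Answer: $-108 + 151 \sqrt{59} \approx 1051.9$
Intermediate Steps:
$A = 1$ ($A = -2 + 3 = 1$)
$y{\left(s,J \right)} = -4 + J$ ($y{\left(s,J \right)} = J - 4 = -4 + J$)
$-108 + 151 \sqrt{y{\left(A,-5 \right)} \left(-3 + 4\right) + 68} = -108 + 151 \sqrt{\left(-4 - 5\right) \left(-3 + 4\right) + 68} = -108 + 151 \sqrt{\left(-9\right) 1 + 68} = -108 + 151 \sqrt{-9 + 68} = -108 + 151 \sqrt{59}$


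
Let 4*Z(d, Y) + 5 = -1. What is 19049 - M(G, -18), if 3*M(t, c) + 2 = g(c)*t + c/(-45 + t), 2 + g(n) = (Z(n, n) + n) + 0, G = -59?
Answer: 2905777/156 ≈ 18627.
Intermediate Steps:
Z(d, Y) = -3/2 (Z(d, Y) = -5/4 + (¼)*(-1) = -5/4 - ¼ = -3/2)
g(n) = -7/2 + n (g(n) = -2 + ((-3/2 + n) + 0) = -2 + (-3/2 + n) = -7/2 + n)
M(t, c) = -⅔ + c/(3*(-45 + t)) + t*(-7/2 + c)/3 (M(t, c) = -⅔ + ((-7/2 + c)*t + c/(-45 + t))/3 = -⅔ + (t*(-7/2 + c) + c/(-45 + t))/3 = -⅔ + (c/(-45 + t) + t*(-7/2 + c))/3 = -⅔ + (c/(3*(-45 + t)) + t*(-7/2 + c)/3) = -⅔ + c/(3*(-45 + t)) + t*(-7/2 + c)/3)
19049 - M(G, -18) = 19049 - (180 - 4*(-59) + 2*(-18) + (-59)²*(-7 + 2*(-18)) - 45*(-59)*(-7 + 2*(-18)))/(6*(-45 - 59)) = 19049 - (180 + 236 - 36 + 3481*(-7 - 36) - 45*(-59)*(-7 - 36))/(6*(-104)) = 19049 - (-1)*(180 + 236 - 36 + 3481*(-43) - 45*(-59)*(-43))/(6*104) = 19049 - (-1)*(180 + 236 - 36 - 149683 - 114165)/(6*104) = 19049 - (-1)*(-263468)/(6*104) = 19049 - 1*65867/156 = 19049 - 65867/156 = 2905777/156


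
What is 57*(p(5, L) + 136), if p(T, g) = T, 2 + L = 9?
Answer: 8037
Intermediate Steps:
L = 7 (L = -2 + 9 = 7)
57*(p(5, L) + 136) = 57*(5 + 136) = 57*141 = 8037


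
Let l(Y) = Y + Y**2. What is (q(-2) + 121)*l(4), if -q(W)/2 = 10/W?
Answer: 2620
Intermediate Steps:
q(W) = -20/W
(q(-2) + 121)*l(4) = (-20/(-2) + 121)*(4*(1 + 4)) = (-20*(-1/2) + 121)*(4*5) = (10 + 121)*20 = 131*20 = 2620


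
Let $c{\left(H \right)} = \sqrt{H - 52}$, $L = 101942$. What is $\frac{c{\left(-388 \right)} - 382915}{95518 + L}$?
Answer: $- \frac{76583}{39492} + \frac{i \sqrt{110}}{98730} \approx -1.9392 + 0.00010623 i$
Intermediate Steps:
$c{\left(H \right)} = \sqrt{-52 + H}$
$\frac{c{\left(-388 \right)} - 382915}{95518 + L} = \frac{\sqrt{-52 - 388} - 382915}{95518 + 101942} = \frac{\sqrt{-440} - 382915}{197460} = \left(2 i \sqrt{110} - 382915\right) \frac{1}{197460} = \left(-382915 + 2 i \sqrt{110}\right) \frac{1}{197460} = - \frac{76583}{39492} + \frac{i \sqrt{110}}{98730}$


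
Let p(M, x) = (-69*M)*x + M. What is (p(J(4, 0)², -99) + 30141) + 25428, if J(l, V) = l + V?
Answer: 164881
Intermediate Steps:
J(l, V) = V + l
p(M, x) = M - 69*M*x (p(M, x) = -69*M*x + M = M - 69*M*x)
(p(J(4, 0)², -99) + 30141) + 25428 = ((0 + 4)²*(1 - 69*(-99)) + 30141) + 25428 = (4²*(1 + 6831) + 30141) + 25428 = (16*6832 + 30141) + 25428 = (109312 + 30141) + 25428 = 139453 + 25428 = 164881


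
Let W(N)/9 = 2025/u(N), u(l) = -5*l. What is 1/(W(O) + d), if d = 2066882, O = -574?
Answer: 574/1186393913 ≈ 4.8382e-7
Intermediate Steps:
W(N) = -3645/N (W(N) = 9*(2025/((-5*N))) = 9*(2025*(-1/(5*N))) = 9*(-405/N) = -3645/N)
1/(W(O) + d) = 1/(-3645/(-574) + 2066882) = 1/(-3645*(-1/574) + 2066882) = 1/(3645/574 + 2066882) = 1/(1186393913/574) = 574/1186393913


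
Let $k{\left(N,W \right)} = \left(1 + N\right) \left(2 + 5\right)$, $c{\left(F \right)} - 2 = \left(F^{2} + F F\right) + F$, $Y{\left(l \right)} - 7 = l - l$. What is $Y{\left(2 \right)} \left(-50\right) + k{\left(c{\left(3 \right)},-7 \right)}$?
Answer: $-182$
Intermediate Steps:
$Y{\left(l \right)} = 7$ ($Y{\left(l \right)} = 7 + \left(l - l\right) = 7 + 0 = 7$)
$c{\left(F \right)} = 2 + F + 2 F^{2}$ ($c{\left(F \right)} = 2 + \left(\left(F^{2} + F F\right) + F\right) = 2 + \left(\left(F^{2} + F^{2}\right) + F\right) = 2 + \left(2 F^{2} + F\right) = 2 + \left(F + 2 F^{2}\right) = 2 + F + 2 F^{2}$)
$k{\left(N,W \right)} = 7 + 7 N$ ($k{\left(N,W \right)} = \left(1 + N\right) 7 = 7 + 7 N$)
$Y{\left(2 \right)} \left(-50\right) + k{\left(c{\left(3 \right)},-7 \right)} = 7 \left(-50\right) + \left(7 + 7 \left(2 + 3 + 2 \cdot 3^{2}\right)\right) = -350 + \left(7 + 7 \left(2 + 3 + 2 \cdot 9\right)\right) = -350 + \left(7 + 7 \left(2 + 3 + 18\right)\right) = -350 + \left(7 + 7 \cdot 23\right) = -350 + \left(7 + 161\right) = -350 + 168 = -182$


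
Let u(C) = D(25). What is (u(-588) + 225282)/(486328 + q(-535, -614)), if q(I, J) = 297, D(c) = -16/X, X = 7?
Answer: 1576958/3406375 ≈ 0.46294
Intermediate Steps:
D(c) = -16/7
u(C) = -16/7
(u(-588) + 225282)/(486328 + q(-535, -614)) = (-16/7 + 225282)/(486328 + 297) = (1576958/7)/486625 = (1576958/7)*(1/486625) = 1576958/3406375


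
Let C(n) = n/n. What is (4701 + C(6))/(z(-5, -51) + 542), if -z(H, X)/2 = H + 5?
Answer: 2351/271 ≈ 8.6753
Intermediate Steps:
C(n) = 1
z(H, X) = -10 - 2*H (z(H, X) = -2*(H + 5) = -2*(5 + H) = -10 - 2*H)
(4701 + C(6))/(z(-5, -51) + 542) = (4701 + 1)/((-10 - 2*(-5)) + 542) = 4702/((-10 + 10) + 542) = 4702/(0 + 542) = 4702/542 = 4702*(1/542) = 2351/271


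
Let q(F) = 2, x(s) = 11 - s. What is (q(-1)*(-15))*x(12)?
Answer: 30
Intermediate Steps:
(q(-1)*(-15))*x(12) = (2*(-15))*(11 - 1*12) = -30*(11 - 12) = -30*(-1) = 30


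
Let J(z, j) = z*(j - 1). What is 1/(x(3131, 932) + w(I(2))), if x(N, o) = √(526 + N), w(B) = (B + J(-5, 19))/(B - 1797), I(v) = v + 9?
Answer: -141094/11665077731 + 3189796*√3657/11665077731 ≈ 0.016524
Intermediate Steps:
J(z, j) = z*(-1 + j)
I(v) = 9 + v
w(B) = (-90 + B)/(-1797 + B) (w(B) = (B - 5*(-1 + 19))/(B - 1797) = (B - 5*18)/(-1797 + B) = (B - 90)/(-1797 + B) = (-90 + B)/(-1797 + B))
1/(x(3131, 932) + w(I(2))) = 1/(√(526 + 3131) + (-90 + (9 + 2))/(-1797 + (9 + 2))) = 1/(√3657 + (-90 + 11)/(-1797 + 11)) = 1/(√3657 - 79/(-1786)) = 1/(√3657 - 1/1786*(-79)) = 1/(√3657 + 79/1786) = 1/(79/1786 + √3657)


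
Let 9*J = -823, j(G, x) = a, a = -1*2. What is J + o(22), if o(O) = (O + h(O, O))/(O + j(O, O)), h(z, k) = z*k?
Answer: -5953/90 ≈ -66.144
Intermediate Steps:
a = -2
j(G, x) = -2
h(z, k) = k*z
o(O) = (O + O**2)/(-2 + O) (o(O) = (O + O*O)/(O - 2) = (O + O**2)/(-2 + O))
J = -823/9 (J = (1/9)*(-823) = -823/9 ≈ -91.444)
J + o(22) = -823/9 + 22*(1 + 22)/(-2 + 22) = -823/9 + 22*23/20 = -823/9 + 22*(1/20)*23 = -823/9 + 253/10 = -5953/90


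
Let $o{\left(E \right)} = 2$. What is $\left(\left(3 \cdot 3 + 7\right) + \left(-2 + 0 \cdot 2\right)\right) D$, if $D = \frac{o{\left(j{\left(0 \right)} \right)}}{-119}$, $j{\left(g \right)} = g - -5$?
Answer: $- \frac{4}{17} \approx -0.23529$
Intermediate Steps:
$j{\left(g \right)} = 5 + g$ ($j{\left(g \right)} = g + 5 = 5 + g$)
$D = - \frac{2}{119}$ ($D = \frac{2}{-119} = 2 \left(- \frac{1}{119}\right) = - \frac{2}{119} \approx -0.016807$)
$\left(\left(3 \cdot 3 + 7\right) + \left(-2 + 0 \cdot 2\right)\right) D = \left(\left(3 \cdot 3 + 7\right) + \left(-2 + 0 \cdot 2\right)\right) \left(- \frac{2}{119}\right) = \left(\left(9 + 7\right) + \left(-2 + 0\right)\right) \left(- \frac{2}{119}\right) = \left(16 - 2\right) \left(- \frac{2}{119}\right) = 14 \left(- \frac{2}{119}\right) = - \frac{4}{17}$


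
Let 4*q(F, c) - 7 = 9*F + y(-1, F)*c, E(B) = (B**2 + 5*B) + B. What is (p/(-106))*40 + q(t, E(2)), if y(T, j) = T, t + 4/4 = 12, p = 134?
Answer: -2975/106 ≈ -28.066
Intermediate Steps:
t = 11 (t = -1 + 12 = 11)
E(B) = B**2 + 6*B
q(F, c) = 7/4 - c/4 + 9*F/4 (q(F, c) = 7/4 + (9*F - c)/4 = 7/4 + (-c + 9*F)/4 = 7/4 + (-c/4 + 9*F/4) = 7/4 - c/4 + 9*F/4)
(p/(-106))*40 + q(t, E(2)) = (134/(-106))*40 + (7/4 - (6 + 2)/2 + (9/4)*11) = (134*(-1/106))*40 + (7/4 - 8/2 + 99/4) = -67/53*40 + (7/4 - 1/4*16 + 99/4) = -2680/53 + (7/4 - 4 + 99/4) = -2680/53 + 45/2 = -2975/106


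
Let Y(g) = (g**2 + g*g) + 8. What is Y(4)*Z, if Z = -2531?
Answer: -101240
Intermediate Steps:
Y(g) = 8 + 2*g**2 (Y(g) = (g**2 + g**2) + 8 = 2*g**2 + 8 = 8 + 2*g**2)
Y(4)*Z = (8 + 2*4**2)*(-2531) = (8 + 2*16)*(-2531) = (8 + 32)*(-2531) = 40*(-2531) = -101240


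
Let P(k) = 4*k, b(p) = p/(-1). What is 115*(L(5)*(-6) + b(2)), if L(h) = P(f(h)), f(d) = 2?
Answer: -5750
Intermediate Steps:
b(p) = -p (b(p) = p*(-1) = -p)
L(h) = 8 (L(h) = 4*2 = 8)
115*(L(5)*(-6) + b(2)) = 115*(8*(-6) - 1*2) = 115*(-48 - 2) = 115*(-50) = -5750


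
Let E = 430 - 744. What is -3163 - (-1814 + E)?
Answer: -1035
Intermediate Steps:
E = -314
-3163 - (-1814 + E) = -3163 - (-1814 - 314) = -3163 - 1*(-2128) = -3163 + 2128 = -1035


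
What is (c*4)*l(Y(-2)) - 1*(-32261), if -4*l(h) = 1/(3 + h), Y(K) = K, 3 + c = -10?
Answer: 32274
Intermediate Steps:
c = -13 (c = -3 - 10 = -13)
l(h) = -1/(4*(3 + h))
(c*4)*l(Y(-2)) - 1*(-32261) = (-13*4)*(-1/(12 + 4*(-2))) - 1*(-32261) = -(-52)/(12 - 8) + 32261 = -(-52)/4 + 32261 = -52*(-1/4) + 32261 = 13 + 32261 = 32274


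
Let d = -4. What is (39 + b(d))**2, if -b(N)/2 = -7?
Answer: 2809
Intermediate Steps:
b(N) = 14 (b(N) = -2*(-7) = 14)
(39 + b(d))**2 = (39 + 14)**2 = 53**2 = 2809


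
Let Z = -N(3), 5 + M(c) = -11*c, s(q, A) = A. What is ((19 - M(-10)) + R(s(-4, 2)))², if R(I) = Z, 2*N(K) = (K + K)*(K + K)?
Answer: 10816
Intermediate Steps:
N(K) = 2*K² (N(K) = ((K + K)*(K + K))/2 = ((2*K)*(2*K))/2 = (4*K²)/2 = 2*K²)
M(c) = -5 - 11*c
Z = -18 (Z = -2*3² = -2*9 = -1*18 = -18)
R(I) = -18
((19 - M(-10)) + R(s(-4, 2)))² = ((19 - (-5 - 11*(-10))) - 18)² = ((19 - (-5 + 110)) - 18)² = ((19 - 1*105) - 18)² = ((19 - 105) - 18)² = (-86 - 18)² = (-104)² = 10816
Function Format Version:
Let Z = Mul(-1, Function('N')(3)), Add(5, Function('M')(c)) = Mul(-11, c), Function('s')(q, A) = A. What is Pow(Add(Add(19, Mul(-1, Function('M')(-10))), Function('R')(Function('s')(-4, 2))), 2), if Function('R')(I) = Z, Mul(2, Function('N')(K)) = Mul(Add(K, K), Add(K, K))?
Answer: 10816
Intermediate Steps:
Function('N')(K) = Mul(2, Pow(K, 2)) (Function('N')(K) = Mul(Rational(1, 2), Mul(Add(K, K), Add(K, K))) = Mul(Rational(1, 2), Mul(Mul(2, K), Mul(2, K))) = Mul(Rational(1, 2), Mul(4, Pow(K, 2))) = Mul(2, Pow(K, 2)))
Function('M')(c) = Add(-5, Mul(-11, c))
Z = -18 (Z = Mul(-1, Mul(2, Pow(3, 2))) = Mul(-1, Mul(2, 9)) = Mul(-1, 18) = -18)
Function('R')(I) = -18
Pow(Add(Add(19, Mul(-1, Function('M')(-10))), Function('R')(Function('s')(-4, 2))), 2) = Pow(Add(Add(19, Mul(-1, Add(-5, Mul(-11, -10)))), -18), 2) = Pow(Add(Add(19, Mul(-1, Add(-5, 110))), -18), 2) = Pow(Add(Add(19, Mul(-1, 105)), -18), 2) = Pow(Add(Add(19, -105), -18), 2) = Pow(Add(-86, -18), 2) = Pow(-104, 2) = 10816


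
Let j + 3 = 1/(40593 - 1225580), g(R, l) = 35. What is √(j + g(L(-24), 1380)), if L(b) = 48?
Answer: 9*√554743369141/1184987 ≈ 5.6569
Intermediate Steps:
j = -3554962/1184987 (j = -3 + 1/(40593 - 1225580) = -3 + 1/(-1184987) = -3 - 1/1184987 = -3554962/1184987 ≈ -3.0000)
√(j + g(L(-24), 1380)) = √(-3554962/1184987 + 35) = √(37919583/1184987) = 9*√554743369141/1184987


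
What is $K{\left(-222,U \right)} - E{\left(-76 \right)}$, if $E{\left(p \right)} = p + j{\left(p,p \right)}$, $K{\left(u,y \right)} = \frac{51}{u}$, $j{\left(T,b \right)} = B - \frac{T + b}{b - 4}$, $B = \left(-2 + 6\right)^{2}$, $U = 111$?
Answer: $\frac{11409}{185} \approx 61.67$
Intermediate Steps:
$B = 16$ ($B = 4^{2} = 16$)
$j{\left(T,b \right)} = 16 - \frac{T + b}{-4 + b}$ ($j{\left(T,b \right)} = 16 - \frac{T + b}{b - 4} = 16 - \frac{T + b}{-4 + b}$)
$E{\left(p \right)} = p + \frac{-64 + 14 p}{-4 + p}$ ($E{\left(p \right)} = p + \frac{-64 - p + 15 p}{-4 + p} = p + \frac{-64 + 14 p}{-4 + p}$)
$K{\left(-222,U \right)} - E{\left(-76 \right)} = \frac{51}{-222} - \frac{-64 + \left(-76\right)^{2} + 10 \left(-76\right)}{-4 - 76} = 51 \left(- \frac{1}{222}\right) - \frac{-64 + 5776 - 760}{-80} = - \frac{17}{74} - \left(- \frac{1}{80}\right) 4952 = - \frac{17}{74} - - \frac{619}{10} = - \frac{17}{74} + \frac{619}{10} = \frac{11409}{185}$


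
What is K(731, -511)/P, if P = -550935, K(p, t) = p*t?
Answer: 53363/78705 ≈ 0.67801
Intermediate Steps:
K(731, -511)/P = (731*(-511))/(-550935) = -373541*(-1/550935) = 53363/78705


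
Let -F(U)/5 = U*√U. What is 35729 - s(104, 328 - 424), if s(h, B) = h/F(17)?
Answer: 35729 + 104*√17/1445 ≈ 35729.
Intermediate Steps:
F(U) = -5*U^(3/2) (F(U) = -5*U*√U = -5*U^(3/2))
s(h, B) = -h*√17/1445 (s(h, B) = h/((-85*√17)) = h*(-√17/1445) = -h*√17/1445)
35729 - s(104, 328 - 424) = 35729 - (-1)*104*√17/1445 = 35729 - (-104)*√17/1445 = 35729 + 104*√17/1445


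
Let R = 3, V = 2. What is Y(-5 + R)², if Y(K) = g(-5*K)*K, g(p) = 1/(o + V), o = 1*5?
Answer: 4/49 ≈ 0.081633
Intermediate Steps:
o = 5
g(p) = ⅐ (g(p) = 1/(5 + 2) = 1/7 = ⅐)
Y(K) = K/7
Y(-5 + R)² = ((-5 + 3)/7)² = ((⅐)*(-2))² = (-2/7)² = 4/49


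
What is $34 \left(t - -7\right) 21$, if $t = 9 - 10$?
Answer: $4284$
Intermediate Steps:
$t = -1$
$34 \left(t - -7\right) 21 = 34 \left(-1 - -7\right) 21 = 34 \left(-1 + 7\right) 21 = 34 \cdot 6 \cdot 21 = 204 \cdot 21 = 4284$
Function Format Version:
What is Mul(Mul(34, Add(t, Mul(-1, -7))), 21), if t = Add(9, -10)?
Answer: 4284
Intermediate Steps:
t = -1
Mul(Mul(34, Add(t, Mul(-1, -7))), 21) = Mul(Mul(34, Add(-1, Mul(-1, -7))), 21) = Mul(Mul(34, Add(-1, 7)), 21) = Mul(Mul(34, 6), 21) = Mul(204, 21) = 4284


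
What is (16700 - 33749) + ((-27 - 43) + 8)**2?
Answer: -13205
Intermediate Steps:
(16700 - 33749) + ((-27 - 43) + 8)**2 = -17049 + (-70 + 8)**2 = -17049 + (-62)**2 = -17049 + 3844 = -13205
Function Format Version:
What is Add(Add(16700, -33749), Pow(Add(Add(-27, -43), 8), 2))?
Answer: -13205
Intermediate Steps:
Add(Add(16700, -33749), Pow(Add(Add(-27, -43), 8), 2)) = Add(-17049, Pow(Add(-70, 8), 2)) = Add(-17049, Pow(-62, 2)) = Add(-17049, 3844) = -13205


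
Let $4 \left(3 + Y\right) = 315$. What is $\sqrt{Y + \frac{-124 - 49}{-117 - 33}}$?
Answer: $\frac{\sqrt{69213}}{30} \approx 8.7695$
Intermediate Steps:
$Y = \frac{303}{4}$ ($Y = -3 + \frac{1}{4} \cdot 315 = -3 + \frac{315}{4} = \frac{303}{4} \approx 75.75$)
$\sqrt{Y + \frac{-124 - 49}{-117 - 33}} = \sqrt{\frac{303}{4} + \frac{-124 - 49}{-117 - 33}} = \sqrt{\frac{303}{4} - \frac{173}{-150}} = \sqrt{\frac{303}{4} - - \frac{173}{150}} = \sqrt{\frac{303}{4} + \frac{173}{150}} = \sqrt{\frac{23071}{300}} = \frac{\sqrt{69213}}{30}$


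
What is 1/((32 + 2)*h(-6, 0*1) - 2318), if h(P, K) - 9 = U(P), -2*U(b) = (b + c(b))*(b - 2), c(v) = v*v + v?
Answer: 1/1252 ≈ 0.00079872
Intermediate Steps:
c(v) = v + v**2 (c(v) = v**2 + v = v + v**2)
U(b) = -(-2 + b)*(b + b*(1 + b))/2 (U(b) = -(b + b*(1 + b))*(b - 2)/2 = -(b + b*(1 + b))*(-2 + b)/2 = -(-2 + b)*(b + b*(1 + b))/2)
h(P, K) = 9 + P*(4 - P**2)/2
1/((32 + 2)*h(-6, 0*1) - 2318) = 1/((32 + 2)*(9 + 2*(-6) - 1/2*(-6)**3) - 2318) = 1/(34*(9 - 12 - 1/2*(-216)) - 2318) = 1/(34*(9 - 12 + 108) - 2318) = 1/(34*105 - 2318) = 1/(3570 - 2318) = 1/1252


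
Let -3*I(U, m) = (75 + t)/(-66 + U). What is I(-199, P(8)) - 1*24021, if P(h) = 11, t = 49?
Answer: -19096571/795 ≈ -24021.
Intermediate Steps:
I(U, m) = -124/(3*(-66 + U)) (I(U, m) = -(75 + 49)/(3*(-66 + U)) = -124/(3*(-66 + U)))
I(-199, P(8)) - 1*24021 = -124/(-198 + 3*(-199)) - 1*24021 = -124/(-198 - 597) - 24021 = -124/(-795) - 24021 = -124*(-1/795) - 24021 = 124/795 - 24021 = -19096571/795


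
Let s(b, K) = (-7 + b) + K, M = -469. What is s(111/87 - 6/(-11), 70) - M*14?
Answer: 2115232/319 ≈ 6630.8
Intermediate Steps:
s(b, K) = -7 + K + b
s(111/87 - 6/(-11), 70) - M*14 = (-7 + 70 + (111/87 - 6/(-11))) - (-469)*14 = (-7 + 70 + (111*(1/87) - 6*(-1/11))) - 1*(-6566) = (-7 + 70 + (37/29 + 6/11)) + 6566 = (-7 + 70 + 581/319) + 6566 = 20678/319 + 6566 = 2115232/319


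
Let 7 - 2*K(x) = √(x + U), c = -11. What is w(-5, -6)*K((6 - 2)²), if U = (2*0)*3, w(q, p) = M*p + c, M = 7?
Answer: -159/2 ≈ -79.500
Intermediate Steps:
w(q, p) = -11 + 7*p (w(q, p) = 7*p - 11 = -11 + 7*p)
U = 0 (U = 0*3 = 0)
K(x) = 7/2 - √x/2 (K(x) = 7/2 - √(x + 0)/2 = 7/2 - √x/2)
w(-5, -6)*K((6 - 2)²) = (-11 + 7*(-6))*(7/2 - √((6 - 2)²)/2) = (-11 - 42)*(7/2 - √(4²)/2) = -53*(7/2 - √16/2) = -53*(7/2 - ½*4) = -53*(7/2 - 2) = -53*3/2 = -159/2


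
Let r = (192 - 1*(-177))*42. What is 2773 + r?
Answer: 18271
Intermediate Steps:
r = 15498 (r = (192 + 177)*42 = 369*42 = 15498)
2773 + r = 2773 + 15498 = 18271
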